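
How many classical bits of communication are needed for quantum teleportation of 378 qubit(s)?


Quantum teleportation requires 2 classical bits per qubit teleported.
378 qubit(s) -> 2 * 378 = 756 classical bits

756


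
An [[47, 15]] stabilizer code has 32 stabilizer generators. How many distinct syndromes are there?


Each stabilizer generator gives a binary (+1 or -1) measurement outcome.
With 32 independent generators:
Total syndromes = 2^32
= 4294967296

4294967296


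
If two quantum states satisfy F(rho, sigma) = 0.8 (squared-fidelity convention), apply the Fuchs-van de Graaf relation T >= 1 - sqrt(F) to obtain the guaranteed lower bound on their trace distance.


Fuchs-van de Graaf (squared-fidelity convention): 1 - sqrt(F) <= T <= sqrt(1 - F).
Lower bound: T >= 1 - sqrt(F)
sqrt(F) = sqrt(0.8) = 0.8944
T >= 1 - 0.8944
T >= 0.1056

0.1056


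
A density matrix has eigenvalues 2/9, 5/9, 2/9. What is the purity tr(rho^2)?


tr(rho^2) = sum of eigenvalues squared
= (2/9)^2 + (5/9)^2 + (2/9)^2
= (4 + 25 + 4) / 81
= 33/81
= 0.4074

0.4074


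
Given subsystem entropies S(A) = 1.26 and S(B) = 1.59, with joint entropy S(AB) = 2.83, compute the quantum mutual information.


I(A:B) = S(A) + S(B) - S(AB)
= 1.26 + 1.59 - 2.83
= 0.0200

0.0200


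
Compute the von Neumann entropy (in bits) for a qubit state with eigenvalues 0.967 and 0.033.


S = -p*log2(p) - (1-p)*log2(1-p)
p = 0.9670, 1-p = 0.0330
= -0.9670 * log2(0.9670) - 0.0330 * log2(0.0330)
= -(-0.0468) - (-0.1624)
= 0.2092

0.2092


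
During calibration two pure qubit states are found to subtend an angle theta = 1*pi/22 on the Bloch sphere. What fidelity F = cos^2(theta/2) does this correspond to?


For states separated by angle theta on Bloch sphere:
F = cos^2(theta/2)
theta = 1*pi/22 = 0.1428
theta/2 = 0.0714
cos(theta/2) = 0.9975
F = 0.9949

0.9949


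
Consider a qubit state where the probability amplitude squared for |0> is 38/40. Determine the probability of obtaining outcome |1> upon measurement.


|alpha|^2 = 38/40 = 0.9500
|beta|^2 = 1 - 38/40 = 2/40 = 0.0500
P(|1>) = |beta|^2 = 0.0500

0.0500


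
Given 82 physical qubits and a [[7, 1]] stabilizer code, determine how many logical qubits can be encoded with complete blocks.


Each code block uses 7 physical qubits for 1 logical qubit(s).
Number of complete blocks = floor(82 / 7) = 11
Logical qubits = 11 * 1
= 11

11


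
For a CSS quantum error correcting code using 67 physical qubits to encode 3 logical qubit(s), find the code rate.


Code rate R = k/n
= 3/67
= 0.0448

0.0448


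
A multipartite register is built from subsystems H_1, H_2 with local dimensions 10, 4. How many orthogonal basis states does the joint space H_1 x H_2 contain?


dim(H_1 x H_2) = 10 * 4
= 40

40


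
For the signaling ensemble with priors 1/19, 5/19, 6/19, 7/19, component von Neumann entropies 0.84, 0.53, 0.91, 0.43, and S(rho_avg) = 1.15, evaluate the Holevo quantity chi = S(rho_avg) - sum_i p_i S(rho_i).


chi = S(rho) - sum_i p_i * S(rho_i)
Weighted entropy = 1/19 * 0.84 + 5/19 * 0.53 + 6/19 * 0.91 + 7/19 * 0.43
= 0.6295
chi = 1.15 - 0.6295
= 0.5205

0.5205


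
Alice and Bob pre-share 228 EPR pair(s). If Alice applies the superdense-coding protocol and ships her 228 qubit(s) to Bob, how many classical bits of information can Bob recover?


Superdense coding allows 2 classical bits per shared entangled pair.
228 pair(s) -> 2 * 228 = 456 classical bits

456


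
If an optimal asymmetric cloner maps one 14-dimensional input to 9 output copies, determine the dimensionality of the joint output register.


Output space = H^(tensor 9) where dim(H) = 14
dim = 14^9
= 196 (after 2 factors)
= 2744 (after 3 factors)
= 38416 (after 4 factors)
= 537824 (after 5 factors)
= 7529536 (after 6 factors)
= 105413504 (after 7 factors)
= 1475789056 (after 8 factors)
= 20661046784 (after 9 factors)
= 20661046784

20661046784


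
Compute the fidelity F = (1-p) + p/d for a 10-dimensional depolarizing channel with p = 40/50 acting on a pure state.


F = (1-p) + p/d
= (1 - 0.8000) + 0.8000/10
= 0.2000 + 0.0800
= 0.2800

0.2800


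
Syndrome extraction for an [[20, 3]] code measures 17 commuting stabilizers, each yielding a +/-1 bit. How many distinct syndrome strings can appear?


Each stabilizer generator gives a binary (+1 or -1) measurement outcome.
With 17 independent generators:
Total syndromes = 2^17
= 131072

131072


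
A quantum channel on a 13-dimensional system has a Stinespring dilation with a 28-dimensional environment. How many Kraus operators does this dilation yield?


Tracing out the environment in an orthonormal basis {|i>_E} gives Kraus operators K_i = <i|_E U |0>_E.
Number of Kraus operators = dim(H_env) = d_env
= 28

28


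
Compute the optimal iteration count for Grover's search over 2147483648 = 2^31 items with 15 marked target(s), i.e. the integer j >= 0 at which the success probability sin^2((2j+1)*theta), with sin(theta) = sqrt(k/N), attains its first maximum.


After j Grover iterations the success probability is P(j) = sin^2((2j+1)*theta), where sin(theta) = sqrt(k/N).
N = 2^31 = 2147483648, k = 15
sin(theta) = sqrt(k/N) = 8.35758297e-05
theta = arcsin(sqrt(k/N)) = 8.357582979e-05 rad
P(j) reaches its first maximum when (2j+1)*theta is as close as possible to pi/2, i.e. j = round(pi/(4*theta) - 1/2).
pi/(4*theta) - 1/2 = 9396.9318
(For comparison, the common estimate pi/4 * sqrt(N/k) = 9397.4318; the exact maximiser is used here.)
Optimal iterations = 9397

9397


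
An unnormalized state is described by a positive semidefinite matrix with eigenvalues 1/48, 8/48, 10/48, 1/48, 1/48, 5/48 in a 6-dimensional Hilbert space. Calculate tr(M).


tr(M) = sum of eigenvalues
= 1/48 + 8/48 + 10/48 + 1/48 + 1/48 + 5/48
= 26/48
= 0.5417

0.5417


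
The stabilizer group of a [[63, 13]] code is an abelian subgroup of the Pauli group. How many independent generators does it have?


For an [[n,k]] stabilizer code:
Number of stabilizer generators = n - k
= 63 - 13
= 50

50


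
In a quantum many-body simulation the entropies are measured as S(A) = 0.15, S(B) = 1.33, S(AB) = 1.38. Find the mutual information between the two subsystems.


I(A:B) = S(A) + S(B) - S(AB)
= 0.15 + 1.33 - 1.38
= 0.1000

0.1000


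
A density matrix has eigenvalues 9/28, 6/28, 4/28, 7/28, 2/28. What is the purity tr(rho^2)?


tr(rho^2) = sum of eigenvalues squared
= (9/28)^2 + (6/28)^2 + (4/28)^2 + (7/28)^2 + (2/28)^2
= (81 + 36 + 16 + 49 + 4) / 784
= 186/784
= 0.2372

0.2372


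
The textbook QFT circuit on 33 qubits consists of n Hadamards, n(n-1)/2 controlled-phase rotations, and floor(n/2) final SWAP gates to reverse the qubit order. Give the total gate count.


Hadamard gates: 33
Controlled rotations: n*(n-1)/2 = 33*32/2 = 528
SWAP gates: floor(n/2) = floor(33/2) = 16
Total = 33 + 528 + 16
= 577

577


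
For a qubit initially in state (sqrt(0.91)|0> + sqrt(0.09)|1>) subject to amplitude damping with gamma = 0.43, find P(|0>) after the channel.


For amplitude damping with parameter gamma on state sqrt(a)|0> + sqrt(b)|1>:
alpha^2 = 0.91, beta^2 = 0.09
P(|0>) = alpha^2 + gamma * beta^2
= 0.91 + 0.43 * 0.09
= 0.91 + 0.0387
= 0.9487

0.9487


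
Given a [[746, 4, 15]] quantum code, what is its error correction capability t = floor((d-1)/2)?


Code parameters: [[746, 4, 15]], distance d = 15.
Number of correctable errors = floor((d-1)/2)
= floor((15 - 1)/2)
= floor(14/2)
= 7

7


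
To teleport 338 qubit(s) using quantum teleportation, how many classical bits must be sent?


Quantum teleportation requires 2 classical bits per qubit teleported.
338 qubit(s) -> 2 * 338 = 676 classical bits

676


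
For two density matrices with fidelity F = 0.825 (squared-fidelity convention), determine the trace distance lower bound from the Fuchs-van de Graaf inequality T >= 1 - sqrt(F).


Fuchs-van de Graaf (squared-fidelity convention): 1 - sqrt(F) <= T <= sqrt(1 - F).
Lower bound: T >= 1 - sqrt(F)
sqrt(F) = sqrt(0.825) = 0.9083
T >= 1 - 0.9083
T >= 0.0917

0.0917


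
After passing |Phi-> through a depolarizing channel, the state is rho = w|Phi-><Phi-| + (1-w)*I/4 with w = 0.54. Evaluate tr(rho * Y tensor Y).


|Phi-> = (|00> - |11>)/sqrt(2)
For the pure Bell state, <Y_A Y_B> = +1 (Bell-state Pauli correlator).
The maximally-mixed part I/4 has tr(I/4 * P tensor P) = 0 for any traceless Pauli P.
So <Y_A Y_B>_rho = w * (+1) + (1 - w) * 0
= 0.54 * (+1)
= 0.5400

0.5400


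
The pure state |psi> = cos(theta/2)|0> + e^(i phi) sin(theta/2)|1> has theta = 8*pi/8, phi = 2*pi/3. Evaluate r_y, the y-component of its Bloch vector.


theta = 3.1416, phi = 2.0944
r_y = sin(theta)*sin(phi) = 0.0000 * 0.8660
r_y = 0.0000

0.0000


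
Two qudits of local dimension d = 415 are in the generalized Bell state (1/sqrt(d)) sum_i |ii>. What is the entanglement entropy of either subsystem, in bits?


For a maximally entangled state in d x d:
S = log2(d) = log2(415)
= 8.6970

8.6970


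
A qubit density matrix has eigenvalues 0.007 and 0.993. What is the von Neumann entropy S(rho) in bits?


S = -p*log2(p) - (1-p)*log2(1-p)
p = 0.0070, 1-p = 0.9930
= -0.0070 * log2(0.0070) - 0.9930 * log2(0.9930)
= -(-0.0501) - (-0.0101)
= 0.0602

0.0602


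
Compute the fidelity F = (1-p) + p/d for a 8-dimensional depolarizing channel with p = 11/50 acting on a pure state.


F = (1-p) + p/d
= (1 - 0.2200) + 0.2200/8
= 0.7800 + 0.0275
= 0.8075

0.8075


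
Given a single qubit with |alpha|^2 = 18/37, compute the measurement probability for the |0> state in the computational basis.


|alpha|^2 = 18/37 = 0.4865
|beta|^2 = 1 - 18/37 = 19/37 = 0.5135
P(|0>) = |alpha|^2 = 0.4865

0.4865


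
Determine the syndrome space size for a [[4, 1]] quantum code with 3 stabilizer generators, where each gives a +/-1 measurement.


Each stabilizer generator gives a binary (+1 or -1) measurement outcome.
With 3 independent generators:
Total syndromes = 2^3
= 8

8


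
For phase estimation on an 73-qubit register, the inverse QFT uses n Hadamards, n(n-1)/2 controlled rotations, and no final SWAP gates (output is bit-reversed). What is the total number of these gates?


Hadamard gates: 73
Controlled rotations: n*(n-1)/2 = 73*72/2 = 2628
SWAP gates: 0 (omitted)
Total = 73 + 2628
= 2701

2701


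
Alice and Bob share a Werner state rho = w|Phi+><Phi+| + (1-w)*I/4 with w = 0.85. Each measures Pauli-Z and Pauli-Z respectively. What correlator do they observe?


|Phi+> = (|00> + |11>)/sqrt(2)
For the pure Bell state, <Z_A Z_B> = +1 (Bell-state Pauli correlator).
The maximally-mixed part I/4 has tr(I/4 * P tensor P) = 0 for any traceless Pauli P.
So <Z_A Z_B>_rho = w * (+1) + (1 - w) * 0
= 0.85 * (+1)
= 0.8500

0.8500


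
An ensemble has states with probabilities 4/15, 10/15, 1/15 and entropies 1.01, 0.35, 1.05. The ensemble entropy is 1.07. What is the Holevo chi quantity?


chi = S(rho) - sum_i p_i * S(rho_i)
Weighted entropy = 4/15 * 1.01 + 10/15 * 0.35 + 1/15 * 1.05
= 0.5727
chi = 1.07 - 0.5727
= 0.4973

0.4973


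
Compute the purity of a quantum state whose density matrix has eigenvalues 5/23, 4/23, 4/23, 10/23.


tr(rho^2) = sum of eigenvalues squared
= (5/23)^2 + (4/23)^2 + (4/23)^2 + (10/23)^2
= (25 + 16 + 16 + 100) / 529
= 157/529
= 0.2968

0.2968


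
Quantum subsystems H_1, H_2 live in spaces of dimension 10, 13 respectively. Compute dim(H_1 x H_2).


dim(H_1 x H_2) = 10 * 13
= 130

130


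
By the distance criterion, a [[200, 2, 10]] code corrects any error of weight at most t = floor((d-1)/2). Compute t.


Code parameters: [[200, 2, 10]], distance d = 10.
Number of correctable errors = floor((d-1)/2)
= floor((10 - 1)/2)
= floor(9/2)
= 4

4


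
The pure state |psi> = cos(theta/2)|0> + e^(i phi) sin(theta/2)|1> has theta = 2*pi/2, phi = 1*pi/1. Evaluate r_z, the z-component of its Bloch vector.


theta = 3.1416, phi = 3.1416
r_z = cos(theta) = -1.0000

-1.0000


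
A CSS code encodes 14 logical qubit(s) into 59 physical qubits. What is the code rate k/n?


Code rate R = k/n
= 14/59
= 0.2373

0.2373


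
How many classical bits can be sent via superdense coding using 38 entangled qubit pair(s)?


Superdense coding allows 2 classical bits per shared entangled pair.
38 pair(s) -> 2 * 38 = 76 classical bits

76


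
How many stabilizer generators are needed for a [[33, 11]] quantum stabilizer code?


For an [[n,k]] stabilizer code:
Number of stabilizer generators = n - k
= 33 - 11
= 22

22


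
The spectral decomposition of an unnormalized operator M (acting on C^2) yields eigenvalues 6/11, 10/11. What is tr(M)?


tr(M) = sum of eigenvalues
= 6/11 + 10/11
= 16/11
= 1.4545

1.4545


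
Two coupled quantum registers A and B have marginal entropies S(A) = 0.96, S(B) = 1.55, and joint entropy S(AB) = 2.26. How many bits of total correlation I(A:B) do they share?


I(A:B) = S(A) + S(B) - S(AB)
= 0.96 + 1.55 - 2.26
= 0.2500

0.2500


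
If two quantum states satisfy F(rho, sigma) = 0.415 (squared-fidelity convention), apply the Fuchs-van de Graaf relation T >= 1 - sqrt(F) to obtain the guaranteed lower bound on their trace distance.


Fuchs-van de Graaf (squared-fidelity convention): 1 - sqrt(F) <= T <= sqrt(1 - F).
Lower bound: T >= 1 - sqrt(F)
sqrt(F) = sqrt(0.415) = 0.6442
T >= 1 - 0.6442
T >= 0.3558

0.3558


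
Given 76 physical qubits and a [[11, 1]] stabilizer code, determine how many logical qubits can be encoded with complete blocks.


Each code block uses 11 physical qubits for 1 logical qubit(s).
Number of complete blocks = floor(76 / 11) = 6
Logical qubits = 6 * 1
= 6

6


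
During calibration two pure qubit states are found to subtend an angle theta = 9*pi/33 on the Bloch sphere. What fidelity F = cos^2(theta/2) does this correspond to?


For states separated by angle theta on Bloch sphere:
F = cos^2(theta/2)
theta = 9*pi/33 = 0.8568
theta/2 = 0.4284
cos(theta/2) = 0.9096
F = 0.8274

0.8274


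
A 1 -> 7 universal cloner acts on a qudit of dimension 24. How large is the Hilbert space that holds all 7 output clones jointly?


Output space = H^(tensor 7) where dim(H) = 24
dim = 24^7
= 576 (after 2 factors)
= 13824 (after 3 factors)
= 331776 (after 4 factors)
= 7962624 (after 5 factors)
= 191102976 (after 6 factors)
= 4586471424 (after 7 factors)
= 4586471424

4586471424


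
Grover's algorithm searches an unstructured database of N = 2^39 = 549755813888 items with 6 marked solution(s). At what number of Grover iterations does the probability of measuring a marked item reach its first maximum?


After j Grover iterations the success probability is P(j) = sin^2((2j+1)*theta), where sin(theta) = sqrt(k/N).
N = 2^39 = 549755813888, k = 6
sin(theta) = sqrt(k/N) = 3.30362474e-06
theta = arcsin(sqrt(k/N)) = 3.30362474e-06 rad
P(j) reaches its first maximum when (2j+1)*theta is as close as possible to pi/2, i.e. j = round(pi/(4*theta) - 1/2).
pi/(4*theta) - 1/2 = 237737.8103
(For comparison, the common estimate pi/4 * sqrt(N/k) = 237738.3103; the exact maximiser is used here.)
Optimal iterations = 237738

237738


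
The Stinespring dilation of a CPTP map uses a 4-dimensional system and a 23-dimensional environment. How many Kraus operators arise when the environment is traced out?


Tracing out the environment in an orthonormal basis {|i>_E} gives Kraus operators K_i = <i|_E U |0>_E.
Number of Kraus operators = dim(H_env) = d_env
= 23

23


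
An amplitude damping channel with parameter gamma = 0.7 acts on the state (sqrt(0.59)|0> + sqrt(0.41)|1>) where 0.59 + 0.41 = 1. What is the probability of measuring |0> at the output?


For amplitude damping with parameter gamma on state sqrt(a)|0> + sqrt(b)|1>:
alpha^2 = 0.59, beta^2 = 0.41
P(|0>) = alpha^2 + gamma * beta^2
= 0.59 + 0.7 * 0.41
= 0.59 + 0.2870
= 0.8770

0.8770


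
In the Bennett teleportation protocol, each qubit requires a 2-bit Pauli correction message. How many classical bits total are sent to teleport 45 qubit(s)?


Quantum teleportation requires 2 classical bits per qubit teleported.
45 qubit(s) -> 2 * 45 = 90 classical bits

90


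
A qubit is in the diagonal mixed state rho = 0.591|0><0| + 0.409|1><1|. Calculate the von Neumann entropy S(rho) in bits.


S = -p*log2(p) - (1-p)*log2(1-p)
p = 0.5910, 1-p = 0.4090
= -0.5910 * log2(0.5910) - 0.4090 * log2(0.4090)
= -(-0.4484) - (-0.5275)
= 0.9760

0.9760


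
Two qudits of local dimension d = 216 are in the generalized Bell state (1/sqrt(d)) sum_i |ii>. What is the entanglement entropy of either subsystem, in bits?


For a maximally entangled state in d x d:
S = log2(d) = log2(216)
= 7.7549

7.7549


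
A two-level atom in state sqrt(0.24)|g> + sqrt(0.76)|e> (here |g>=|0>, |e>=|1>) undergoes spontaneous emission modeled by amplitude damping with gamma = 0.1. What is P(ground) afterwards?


For amplitude damping with parameter gamma on state sqrt(a)|0> + sqrt(b)|1>:
alpha^2 = 0.24, beta^2 = 0.76
P(|0>) = alpha^2 + gamma * beta^2
= 0.24 + 0.1 * 0.76
= 0.24 + 0.0760
= 0.3160

0.3160


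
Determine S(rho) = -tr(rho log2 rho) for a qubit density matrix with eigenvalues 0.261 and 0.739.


S = -p*log2(p) - (1-p)*log2(1-p)
p = 0.2610, 1-p = 0.7390
= -0.2610 * log2(0.2610) - 0.7390 * log2(0.7390)
= -(-0.5058) - (-0.3225)
= 0.8283

0.8283


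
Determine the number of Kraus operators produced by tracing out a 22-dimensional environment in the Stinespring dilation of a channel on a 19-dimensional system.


Tracing out the environment in an orthonormal basis {|i>_E} gives Kraus operators K_i = <i|_E U |0>_E.
Number of Kraus operators = dim(H_env) = d_env
= 22

22


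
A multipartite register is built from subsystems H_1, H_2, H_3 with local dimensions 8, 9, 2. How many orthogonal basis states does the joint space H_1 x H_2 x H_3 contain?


dim(H_1 x H_2 x H_3) = 8 * 9 * 2
= 72 * 2
= 144

144


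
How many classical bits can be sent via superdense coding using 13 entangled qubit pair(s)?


Superdense coding allows 2 classical bits per shared entangled pair.
13 pair(s) -> 2 * 13 = 26 classical bits

26


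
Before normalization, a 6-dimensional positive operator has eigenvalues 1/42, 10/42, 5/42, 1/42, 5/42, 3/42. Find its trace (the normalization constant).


tr(M) = sum of eigenvalues
= 1/42 + 10/42 + 5/42 + 1/42 + 5/42 + 3/42
= 25/42
= 0.5952

0.5952


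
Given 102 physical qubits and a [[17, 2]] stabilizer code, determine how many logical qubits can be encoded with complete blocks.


Each code block uses 17 physical qubits for 2 logical qubit(s).
Number of complete blocks = floor(102 / 17) = 6
Logical qubits = 6 * 2
= 12

12


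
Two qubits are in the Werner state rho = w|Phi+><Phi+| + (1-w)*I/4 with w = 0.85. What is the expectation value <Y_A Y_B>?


|Phi+> = (|00> + |11>)/sqrt(2)
For the pure Bell state, <Y_A Y_B> = -1 (Bell-state Pauli correlator).
The maximally-mixed part I/4 has tr(I/4 * P tensor P) = 0 for any traceless Pauli P.
So <Y_A Y_B>_rho = w * (-1) + (1 - w) * 0
= 0.85 * (-1)
= -0.8500

-0.8500


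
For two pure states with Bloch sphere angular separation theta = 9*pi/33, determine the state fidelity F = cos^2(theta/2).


For states separated by angle theta on Bloch sphere:
F = cos^2(theta/2)
theta = 9*pi/33 = 0.8568
theta/2 = 0.4284
cos(theta/2) = 0.9096
F = 0.8274

0.8274


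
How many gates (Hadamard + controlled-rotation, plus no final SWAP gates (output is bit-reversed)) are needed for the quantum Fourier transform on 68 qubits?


Hadamard gates: 68
Controlled rotations: n*(n-1)/2 = 68*67/2 = 2278
SWAP gates: 0 (omitted)
Total = 68 + 2278
= 2346

2346


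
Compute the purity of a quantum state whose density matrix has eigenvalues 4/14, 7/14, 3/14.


tr(rho^2) = sum of eigenvalues squared
= (4/14)^2 + (7/14)^2 + (3/14)^2
= (16 + 49 + 9) / 196
= 74/196
= 0.3776

0.3776


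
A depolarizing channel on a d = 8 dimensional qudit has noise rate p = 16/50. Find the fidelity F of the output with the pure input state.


F = (1-p) + p/d
= (1 - 0.3200) + 0.3200/8
= 0.6800 + 0.0400
= 0.7200

0.7200


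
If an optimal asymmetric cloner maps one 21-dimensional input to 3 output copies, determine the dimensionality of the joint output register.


Output space = H^(tensor 3) where dim(H) = 21
dim = 21^3
= 441 (after 2 factors)
= 9261 (after 3 factors)
= 9261

9261


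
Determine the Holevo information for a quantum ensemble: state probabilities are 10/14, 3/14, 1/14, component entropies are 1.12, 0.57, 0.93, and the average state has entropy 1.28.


chi = S(rho) - sum_i p_i * S(rho_i)
Weighted entropy = 10/14 * 1.12 + 3/14 * 0.57 + 1/14 * 0.93
= 0.9886
chi = 1.28 - 0.9886
= 0.2914

0.2914


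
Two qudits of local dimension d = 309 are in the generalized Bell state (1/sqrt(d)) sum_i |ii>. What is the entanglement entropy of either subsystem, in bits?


For a maximally entangled state in d x d:
S = log2(d) = log2(309)
= 8.2715

8.2715


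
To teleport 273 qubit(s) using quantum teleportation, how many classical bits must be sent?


Quantum teleportation requires 2 classical bits per qubit teleported.
273 qubit(s) -> 2 * 273 = 546 classical bits

546


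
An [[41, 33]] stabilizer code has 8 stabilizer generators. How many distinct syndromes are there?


Each stabilizer generator gives a binary (+1 or -1) measurement outcome.
With 8 independent generators:
Total syndromes = 2^8
= 256

256


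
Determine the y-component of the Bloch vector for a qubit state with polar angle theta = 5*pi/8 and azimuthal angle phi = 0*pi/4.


theta = 1.9635, phi = 0.0000
r_y = sin(theta)*sin(phi) = 0.9239 * 0.0000
r_y = 0.0000

0.0000


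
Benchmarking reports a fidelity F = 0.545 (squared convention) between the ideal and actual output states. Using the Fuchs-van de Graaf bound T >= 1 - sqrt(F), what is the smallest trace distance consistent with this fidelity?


Fuchs-van de Graaf (squared-fidelity convention): 1 - sqrt(F) <= T <= sqrt(1 - F).
Lower bound: T >= 1 - sqrt(F)
sqrt(F) = sqrt(0.545) = 0.7382
T >= 1 - 0.7382
T >= 0.2618

0.2618


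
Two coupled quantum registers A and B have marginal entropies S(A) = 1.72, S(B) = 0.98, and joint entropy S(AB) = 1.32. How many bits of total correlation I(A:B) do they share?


I(A:B) = S(A) + S(B) - S(AB)
= 1.72 + 0.98 - 1.32
= 1.3800

1.3800


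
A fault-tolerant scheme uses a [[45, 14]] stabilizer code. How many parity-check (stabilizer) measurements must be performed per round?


For an [[n,k]] stabilizer code:
Number of stabilizer generators = n - k
= 45 - 14
= 31

31


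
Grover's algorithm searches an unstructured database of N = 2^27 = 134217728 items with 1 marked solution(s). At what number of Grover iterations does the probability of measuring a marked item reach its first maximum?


After j Grover iterations the success probability is P(j) = sin^2((2j+1)*theta), where sin(theta) = sqrt(k/N).
N = 2^27 = 134217728, k = 1
sin(theta) = sqrt(k/N) = 8.631674575e-05
theta = arcsin(sqrt(k/N)) = 8.631674586e-05 rad
P(j) reaches its first maximum when (2j+1)*theta is as close as possible to pi/2, i.e. j = round(pi/(4*theta) - 1/2).
pi/(4*theta) - 1/2 = 9098.5242
(For comparison, the common estimate pi/4 * sqrt(N/k) = 9099.0243; the exact maximiser is used here.)
Optimal iterations = 9099

9099


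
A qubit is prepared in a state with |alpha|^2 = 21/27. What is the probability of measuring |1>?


|alpha|^2 = 21/27 = 0.7778
|beta|^2 = 1 - 21/27 = 6/27 = 0.2222
P(|1>) = |beta|^2 = 0.2222

0.2222


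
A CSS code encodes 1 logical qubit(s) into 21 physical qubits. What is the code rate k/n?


Code rate R = k/n
= 1/21
= 0.0476

0.0476


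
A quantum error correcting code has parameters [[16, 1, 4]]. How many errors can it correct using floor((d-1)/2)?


Code parameters: [[16, 1, 4]], distance d = 4.
Number of correctable errors = floor((d-1)/2)
= floor((4 - 1)/2)
= floor(3/2)
= 1

1


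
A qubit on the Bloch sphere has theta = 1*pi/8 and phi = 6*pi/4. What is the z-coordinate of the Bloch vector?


theta = 0.3927, phi = 4.7124
r_z = cos(theta) = 0.9239

0.9239


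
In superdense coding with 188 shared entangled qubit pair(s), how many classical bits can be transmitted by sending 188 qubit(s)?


Superdense coding allows 2 classical bits per shared entangled pair.
188 pair(s) -> 2 * 188 = 376 classical bits

376


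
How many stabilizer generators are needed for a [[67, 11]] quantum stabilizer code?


For an [[n,k]] stabilizer code:
Number of stabilizer generators = n - k
= 67 - 11
= 56

56


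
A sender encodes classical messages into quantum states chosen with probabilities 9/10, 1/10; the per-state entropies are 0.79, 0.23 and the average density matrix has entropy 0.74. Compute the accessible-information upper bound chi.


chi = S(rho) - sum_i p_i * S(rho_i)
Weighted entropy = 9/10 * 0.79 + 1/10 * 0.23
= 0.7340
chi = 0.74 - 0.7340
= 0.0060

0.0060


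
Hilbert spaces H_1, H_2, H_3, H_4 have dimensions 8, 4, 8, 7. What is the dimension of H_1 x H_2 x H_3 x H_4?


dim(H_1 x H_2 x H_3 x H_4) = 8 * 4 * 8 * 7
= 32 * 8 * 7
= 256 * 7
= 1792

1792


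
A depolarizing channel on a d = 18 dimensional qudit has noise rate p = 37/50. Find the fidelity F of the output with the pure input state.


F = (1-p) + p/d
= (1 - 0.7400) + 0.7400/18
= 0.2600 + 0.0411
= 0.3011

0.3011


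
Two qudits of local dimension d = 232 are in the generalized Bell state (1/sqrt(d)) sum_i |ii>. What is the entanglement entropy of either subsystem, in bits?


For a maximally entangled state in d x d:
S = log2(d) = log2(232)
= 7.8580

7.8580


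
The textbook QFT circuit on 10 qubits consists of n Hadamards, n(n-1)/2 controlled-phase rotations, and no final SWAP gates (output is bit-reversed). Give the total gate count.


Hadamard gates: 10
Controlled rotations: n*(n-1)/2 = 10*9/2 = 45
SWAP gates: 0 (omitted)
Total = 10 + 45
= 55

55


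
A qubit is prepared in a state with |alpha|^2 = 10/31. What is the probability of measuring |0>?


|alpha|^2 = 10/31 = 0.3226
|beta|^2 = 1 - 10/31 = 21/31 = 0.6774
P(|0>) = |alpha|^2 = 0.3226

0.3226


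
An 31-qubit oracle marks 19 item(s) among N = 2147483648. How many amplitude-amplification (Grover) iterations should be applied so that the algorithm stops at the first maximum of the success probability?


After j Grover iterations the success probability is P(j) = sin^2((2j+1)*theta), where sin(theta) = sqrt(k/N).
N = 2^31 = 2147483648, k = 19
sin(theta) = sqrt(k/N) = 9.406149297e-05
theta = arcsin(sqrt(k/N)) = 9.40614931e-05 rad
P(j) reaches its first maximum when (2j+1)*theta is as close as possible to pi/2, i.e. j = round(pi/(4*theta) - 1/2).
pi/(4*theta) - 1/2 = 8349.3373
(For comparison, the common estimate pi/4 * sqrt(N/k) = 8349.8373; the exact maximiser is used here.)
Optimal iterations = 8349

8349


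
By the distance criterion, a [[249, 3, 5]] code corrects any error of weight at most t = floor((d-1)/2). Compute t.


Code parameters: [[249, 3, 5]], distance d = 5.
Number of correctable errors = floor((d-1)/2)
= floor((5 - 1)/2)
= floor(4/2)
= 2

2


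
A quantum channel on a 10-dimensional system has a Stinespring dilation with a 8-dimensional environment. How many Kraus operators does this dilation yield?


Tracing out the environment in an orthonormal basis {|i>_E} gives Kraus operators K_i = <i|_E U |0>_E.
Number of Kraus operators = dim(H_env) = d_env
= 8

8


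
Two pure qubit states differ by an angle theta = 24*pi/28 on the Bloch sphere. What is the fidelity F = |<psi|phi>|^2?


For states separated by angle theta on Bloch sphere:
F = cos^2(theta/2)
theta = 24*pi/28 = 2.6928
theta/2 = 1.3464
cos(theta/2) = 0.2225
F = 0.0495

0.0495


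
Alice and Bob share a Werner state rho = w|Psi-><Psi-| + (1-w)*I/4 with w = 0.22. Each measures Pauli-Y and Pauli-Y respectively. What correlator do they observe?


|Psi-> = (|01> - |10>)/sqrt(2)
For the pure Bell state, <Y_A Y_B> = -1 (Bell-state Pauli correlator).
The maximally-mixed part I/4 has tr(I/4 * P tensor P) = 0 for any traceless Pauli P.
So <Y_A Y_B>_rho = w * (-1) + (1 - w) * 0
= 0.22 * (-1)
= -0.2200

-0.2200


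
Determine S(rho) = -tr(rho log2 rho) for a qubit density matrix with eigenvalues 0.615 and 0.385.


S = -p*log2(p) - (1-p)*log2(1-p)
p = 0.6150, 1-p = 0.3850
= -0.6150 * log2(0.6150) - 0.3850 * log2(0.3850)
= -(-0.4313) - (-0.5302)
= 0.9615

0.9615


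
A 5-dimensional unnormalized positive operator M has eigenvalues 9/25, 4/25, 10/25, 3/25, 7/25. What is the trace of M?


tr(M) = sum of eigenvalues
= 9/25 + 4/25 + 10/25 + 3/25 + 7/25
= 33/25
= 1.3200

1.3200


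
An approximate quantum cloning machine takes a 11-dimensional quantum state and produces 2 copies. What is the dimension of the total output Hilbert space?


Output space = H^(tensor 2) where dim(H) = 11
dim = 11^2
= 121

121


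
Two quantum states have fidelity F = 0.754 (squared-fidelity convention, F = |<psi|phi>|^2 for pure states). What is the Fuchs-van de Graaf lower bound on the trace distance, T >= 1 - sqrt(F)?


Fuchs-van de Graaf (squared-fidelity convention): 1 - sqrt(F) <= T <= sqrt(1 - F).
Lower bound: T >= 1 - sqrt(F)
sqrt(F) = sqrt(0.754) = 0.8683
T >= 1 - 0.8683
T >= 0.1317

0.1317


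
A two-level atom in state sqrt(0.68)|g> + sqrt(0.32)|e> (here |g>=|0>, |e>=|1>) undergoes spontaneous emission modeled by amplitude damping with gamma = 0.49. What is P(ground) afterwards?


For amplitude damping with parameter gamma on state sqrt(a)|0> + sqrt(b)|1>:
alpha^2 = 0.68, beta^2 = 0.32
P(|0>) = alpha^2 + gamma * beta^2
= 0.68 + 0.49 * 0.32
= 0.68 + 0.1568
= 0.8368

0.8368


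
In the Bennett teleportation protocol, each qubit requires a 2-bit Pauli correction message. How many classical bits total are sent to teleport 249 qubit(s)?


Quantum teleportation requires 2 classical bits per qubit teleported.
249 qubit(s) -> 2 * 249 = 498 classical bits

498


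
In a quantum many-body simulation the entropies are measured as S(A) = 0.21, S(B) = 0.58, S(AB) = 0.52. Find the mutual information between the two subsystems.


I(A:B) = S(A) + S(B) - S(AB)
= 0.21 + 0.58 - 0.52
= 0.2700

0.2700


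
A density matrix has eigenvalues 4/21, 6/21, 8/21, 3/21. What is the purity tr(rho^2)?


tr(rho^2) = sum of eigenvalues squared
= (4/21)^2 + (6/21)^2 + (8/21)^2 + (3/21)^2
= (16 + 36 + 64 + 9) / 441
= 125/441
= 0.2834

0.2834


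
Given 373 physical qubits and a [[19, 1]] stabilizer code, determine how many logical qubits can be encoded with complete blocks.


Each code block uses 19 physical qubits for 1 logical qubit(s).
Number of complete blocks = floor(373 / 19) = 19
Logical qubits = 19 * 1
= 19

19


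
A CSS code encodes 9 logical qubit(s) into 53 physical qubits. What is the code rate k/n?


Code rate R = k/n
= 9/53
= 0.1698

0.1698


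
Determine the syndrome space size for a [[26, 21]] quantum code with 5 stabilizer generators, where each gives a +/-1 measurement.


Each stabilizer generator gives a binary (+1 or -1) measurement outcome.
With 5 independent generators:
Total syndromes = 2^5
= 32

32


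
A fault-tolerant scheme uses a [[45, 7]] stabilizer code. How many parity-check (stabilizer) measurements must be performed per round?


For an [[n,k]] stabilizer code:
Number of stabilizer generators = n - k
= 45 - 7
= 38

38


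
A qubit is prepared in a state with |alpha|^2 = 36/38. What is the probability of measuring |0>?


|alpha|^2 = 36/38 = 0.9474
|beta|^2 = 1 - 36/38 = 2/38 = 0.0526
P(|0>) = |alpha|^2 = 0.9474

0.9474


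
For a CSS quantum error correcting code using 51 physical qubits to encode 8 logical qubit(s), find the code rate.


Code rate R = k/n
= 8/51
= 0.1569

0.1569


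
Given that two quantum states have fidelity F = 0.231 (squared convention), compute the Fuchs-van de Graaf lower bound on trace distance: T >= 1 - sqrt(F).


Fuchs-van de Graaf (squared-fidelity convention): 1 - sqrt(F) <= T <= sqrt(1 - F).
Lower bound: T >= 1 - sqrt(F)
sqrt(F) = sqrt(0.231) = 0.4806
T >= 1 - 0.4806
T >= 0.5194

0.5194


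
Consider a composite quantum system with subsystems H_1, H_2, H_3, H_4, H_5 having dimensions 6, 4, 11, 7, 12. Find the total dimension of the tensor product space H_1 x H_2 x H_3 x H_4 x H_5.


dim(H_1 x H_2 x H_3 x H_4 x H_5) = 6 * 4 * 11 * 7 * 12
= 24 * 11 * 7 * 12
= 264 * 7 * 12
= 1848 * 12
= 22176

22176


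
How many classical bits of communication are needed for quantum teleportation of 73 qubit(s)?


Quantum teleportation requires 2 classical bits per qubit teleported.
73 qubit(s) -> 2 * 73 = 146 classical bits

146


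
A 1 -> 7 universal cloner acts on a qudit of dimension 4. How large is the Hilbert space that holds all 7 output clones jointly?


Output space = H^(tensor 7) where dim(H) = 4
dim = 4^7
= 16 (after 2 factors)
= 64 (after 3 factors)
= 256 (after 4 factors)
= 1024 (after 5 factors)
= 4096 (after 6 factors)
= 16384 (after 7 factors)
= 16384

16384


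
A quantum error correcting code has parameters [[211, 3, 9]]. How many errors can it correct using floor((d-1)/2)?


Code parameters: [[211, 3, 9]], distance d = 9.
Number of correctable errors = floor((d-1)/2)
= floor((9 - 1)/2)
= floor(8/2)
= 4

4


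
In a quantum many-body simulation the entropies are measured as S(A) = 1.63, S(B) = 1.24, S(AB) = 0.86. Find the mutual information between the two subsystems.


I(A:B) = S(A) + S(B) - S(AB)
= 1.63 + 1.24 - 0.86
= 2.0100

2.0100


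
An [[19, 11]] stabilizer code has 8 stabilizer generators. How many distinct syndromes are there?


Each stabilizer generator gives a binary (+1 or -1) measurement outcome.
With 8 independent generators:
Total syndromes = 2^8
= 256

256


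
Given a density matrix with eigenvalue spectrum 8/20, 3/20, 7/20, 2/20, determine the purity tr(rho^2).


tr(rho^2) = sum of eigenvalues squared
= (8/20)^2 + (3/20)^2 + (7/20)^2 + (2/20)^2
= (64 + 9 + 49 + 4) / 400
= 126/400
= 0.3150

0.3150


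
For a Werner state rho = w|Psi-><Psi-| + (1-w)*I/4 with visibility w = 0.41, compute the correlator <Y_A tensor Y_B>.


|Psi-> = (|01> - |10>)/sqrt(2)
For the pure Bell state, <Y_A Y_B> = -1 (Bell-state Pauli correlator).
The maximally-mixed part I/4 has tr(I/4 * P tensor P) = 0 for any traceless Pauli P.
So <Y_A Y_B>_rho = w * (-1) + (1 - w) * 0
= 0.41 * (-1)
= -0.4100

-0.4100


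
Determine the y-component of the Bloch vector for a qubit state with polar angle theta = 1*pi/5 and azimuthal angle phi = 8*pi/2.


theta = 0.6283, phi = 12.5664
r_y = sin(theta)*sin(phi) = 0.5878 * 0.0000
r_y = 0.0000

0.0000


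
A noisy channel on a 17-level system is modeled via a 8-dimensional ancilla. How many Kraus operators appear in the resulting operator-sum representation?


Tracing out the environment in an orthonormal basis {|i>_E} gives Kraus operators K_i = <i|_E U |0>_E.
Number of Kraus operators = dim(H_env) = d_env
= 8

8


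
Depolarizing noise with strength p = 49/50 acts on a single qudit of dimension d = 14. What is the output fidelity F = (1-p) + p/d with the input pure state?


F = (1-p) + p/d
= (1 - 0.9800) + 0.9800/14
= 0.0200 + 0.0700
= 0.0900

0.0900


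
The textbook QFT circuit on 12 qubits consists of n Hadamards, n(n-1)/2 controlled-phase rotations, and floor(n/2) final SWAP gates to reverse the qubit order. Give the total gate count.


Hadamard gates: 12
Controlled rotations: n*(n-1)/2 = 12*11/2 = 66
SWAP gates: floor(n/2) = floor(12/2) = 6
Total = 12 + 66 + 6
= 84

84


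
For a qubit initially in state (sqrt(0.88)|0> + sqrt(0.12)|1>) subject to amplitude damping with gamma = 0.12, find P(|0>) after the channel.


For amplitude damping with parameter gamma on state sqrt(a)|0> + sqrt(b)|1>:
alpha^2 = 0.88, beta^2 = 0.12
P(|0>) = alpha^2 + gamma * beta^2
= 0.88 + 0.12 * 0.12
= 0.88 + 0.0144
= 0.8944

0.8944


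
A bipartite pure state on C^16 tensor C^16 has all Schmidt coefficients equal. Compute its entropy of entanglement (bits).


For a maximally entangled state in d x d:
S = log2(d) = log2(16)
= 4.0000

4.0000


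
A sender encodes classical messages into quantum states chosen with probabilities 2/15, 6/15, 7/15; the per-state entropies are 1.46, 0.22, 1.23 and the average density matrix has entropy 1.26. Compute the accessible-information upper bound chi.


chi = S(rho) - sum_i p_i * S(rho_i)
Weighted entropy = 2/15 * 1.46 + 6/15 * 0.22 + 7/15 * 1.23
= 0.8567
chi = 1.26 - 0.8567
= 0.4033

0.4033


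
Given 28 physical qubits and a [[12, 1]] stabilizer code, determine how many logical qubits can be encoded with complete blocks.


Each code block uses 12 physical qubits for 1 logical qubit(s).
Number of complete blocks = floor(28 / 12) = 2
Logical qubits = 2 * 1
= 2

2


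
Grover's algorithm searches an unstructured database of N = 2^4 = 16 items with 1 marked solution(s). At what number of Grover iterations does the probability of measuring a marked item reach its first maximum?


After j Grover iterations the success probability is P(j) = sin^2((2j+1)*theta), where sin(theta) = sqrt(k/N).
N = 2^4 = 16, k = 1
sin(theta) = sqrt(k/N) = 0.25
theta = arcsin(sqrt(k/N)) = 0.2526802551 rad
P(j) reaches its first maximum when (2j+1)*theta is as close as possible to pi/2, i.e. j = round(pi/(4*theta) - 1/2).
pi/(4*theta) - 1/2 = 2.6083
(For comparison, the common estimate pi/4 * sqrt(N/k) = 3.1416; the exact maximiser is used here.)
Optimal iterations = 3

3


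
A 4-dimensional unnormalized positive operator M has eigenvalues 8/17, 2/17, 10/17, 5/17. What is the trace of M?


tr(M) = sum of eigenvalues
= 8/17 + 2/17 + 10/17 + 5/17
= 25/17
= 1.4706

1.4706


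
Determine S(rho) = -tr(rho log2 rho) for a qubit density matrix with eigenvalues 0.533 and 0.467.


S = -p*log2(p) - (1-p)*log2(1-p)
p = 0.5330, 1-p = 0.4670
= -0.5330 * log2(0.5330) - 0.4670 * log2(0.4670)
= -(-0.4839) - (-0.5130)
= 0.9969

0.9969


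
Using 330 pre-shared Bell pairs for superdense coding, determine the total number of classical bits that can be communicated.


Superdense coding allows 2 classical bits per shared entangled pair.
330 pair(s) -> 2 * 330 = 660 classical bits

660


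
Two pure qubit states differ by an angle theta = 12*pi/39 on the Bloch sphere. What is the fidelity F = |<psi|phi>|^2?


For states separated by angle theta on Bloch sphere:
F = cos^2(theta/2)
theta = 12*pi/39 = 0.9666
theta/2 = 0.4833
cos(theta/2) = 0.8855
F = 0.7840

0.7840


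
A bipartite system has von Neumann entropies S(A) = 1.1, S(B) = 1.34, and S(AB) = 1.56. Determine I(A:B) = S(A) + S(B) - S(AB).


I(A:B) = S(A) + S(B) - S(AB)
= 1.1 + 1.34 - 1.56
= 0.8800

0.8800


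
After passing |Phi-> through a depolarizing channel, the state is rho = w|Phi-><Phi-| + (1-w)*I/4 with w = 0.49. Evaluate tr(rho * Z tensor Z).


|Phi-> = (|00> - |11>)/sqrt(2)
For the pure Bell state, <Z_A Z_B> = +1 (Bell-state Pauli correlator).
The maximally-mixed part I/4 has tr(I/4 * P tensor P) = 0 for any traceless Pauli P.
So <Z_A Z_B>_rho = w * (+1) + (1 - w) * 0
= 0.49 * (+1)
= 0.4900

0.4900


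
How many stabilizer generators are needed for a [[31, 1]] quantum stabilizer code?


For an [[n,k]] stabilizer code:
Number of stabilizer generators = n - k
= 31 - 1
= 30

30


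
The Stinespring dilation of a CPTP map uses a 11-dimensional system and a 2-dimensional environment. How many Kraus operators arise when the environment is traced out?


Tracing out the environment in an orthonormal basis {|i>_E} gives Kraus operators K_i = <i|_E U |0>_E.
Number of Kraus operators = dim(H_env) = d_env
= 2

2


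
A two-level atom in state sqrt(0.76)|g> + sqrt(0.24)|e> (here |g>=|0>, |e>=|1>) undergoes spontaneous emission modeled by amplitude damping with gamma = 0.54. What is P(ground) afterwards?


For amplitude damping with parameter gamma on state sqrt(a)|0> + sqrt(b)|1>:
alpha^2 = 0.76, beta^2 = 0.24
P(|0>) = alpha^2 + gamma * beta^2
= 0.76 + 0.54 * 0.24
= 0.76 + 0.1296
= 0.8896

0.8896
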